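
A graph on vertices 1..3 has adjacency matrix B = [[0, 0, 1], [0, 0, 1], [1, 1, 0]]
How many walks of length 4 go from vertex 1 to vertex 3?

0

The number of length-4 walks from vertex 1 to vertex 3 is entry (1,3) of B⁴, where B is the adjacency matrix.
B² = [[1, 1, 0], [1, 1, 0], [0, 0, 2]]
B³ = [[0, 0, 2], [0, 0, 2], [2, 2, 0]]
B⁴ = [[2, 2, 0], [2, 2, 0], [0, 0, 4]]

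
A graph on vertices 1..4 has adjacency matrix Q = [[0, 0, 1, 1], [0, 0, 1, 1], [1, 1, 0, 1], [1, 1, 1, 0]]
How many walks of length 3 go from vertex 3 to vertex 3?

The number of length-3 walks from vertex 3 to vertex 3 is entry (3,3) of Q^3, where Q is the adjacency matrix.
Q^2 = [[2, 2, 1, 1], [2, 2, 1, 1], [1, 1, 3, 2], [1, 1, 2, 3]]
Q^3 = [[2, 2, 5, 5], [2, 2, 5, 5], [5, 5, 4, 5], [5, 5, 5, 4]]

4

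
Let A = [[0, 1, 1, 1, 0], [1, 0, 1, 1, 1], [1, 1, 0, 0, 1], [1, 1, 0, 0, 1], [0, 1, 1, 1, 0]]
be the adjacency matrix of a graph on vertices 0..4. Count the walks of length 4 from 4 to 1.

The number of length-4 walks from vertex 4 to vertex 1 is entry (4,1) of A^4, where A is the adjacency matrix.
A^2 = [[3, 2, 1, 1, 3], [2, 4, 2, 2, 2], [1, 2, 3, 3, 1], [1, 2, 3, 3, 1], [3, 2, 1, 1, 3]]
A^3 = [[4, 8, 8, 8, 4], [8, 8, 8, 8, 8], [8, 8, 4, 4, 8], [8, 8, 4, 4, 8], [4, 8, 8, 8, 4]]
A^4 = [[24, 24, 16, 16, 24], [24, 32, 24, 24, 24], [16, 24, 24, 24, 16], [16, 24, 24, 24, 16], [24, 24, 16, 16, 24]]

24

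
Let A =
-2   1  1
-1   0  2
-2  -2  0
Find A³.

[[2, 1, -7], [11, 0, -12], [2, 18, 2]]

A² = [[1, -4, 0], [-2, -5, -1], [6, -2, -6]]
A³ = [[2, 1, -7], [11, 0, -12], [2, 18, 2]]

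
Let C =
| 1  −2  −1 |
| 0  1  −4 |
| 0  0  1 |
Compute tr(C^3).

C = I + N where N = [[0, −2, −1], [0, 0, −4], [0, 0, 0]] is strictly upper-triangular, so N^3 = 0.
(I + N)^3 = I + 3·N + 3·N^2 = [[1, −6, 21], [0, 1, −12], [0, 0, 1]].

3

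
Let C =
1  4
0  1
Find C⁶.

[[1, 24], [0, 1]]

C = I + N where N = [[0, 4], [0, 0]] is strictly upper-triangular, so N² = 0.
(I + N)⁶ = I + 6·N = [[1, 24], [0, 1]].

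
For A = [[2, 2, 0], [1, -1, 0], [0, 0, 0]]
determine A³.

[[14, 10, 0], [5, -1, 0], [0, 0, 0]]

A² = [[6, 2, 0], [1, 3, 0], [0, 0, 0]]
A³ = [[14, 10, 0], [5, -1, 0], [0, 0, 0]]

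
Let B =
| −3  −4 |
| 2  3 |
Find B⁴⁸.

B² = I (check: tr B = 0 and det B = −1), so B⁴⁸ = I since 48 is even.

[[1, 0], [0, 1]]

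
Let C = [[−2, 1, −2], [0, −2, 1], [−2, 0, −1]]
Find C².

[[8, −4, 7], [−2, 4, −3], [6, −2, 5]]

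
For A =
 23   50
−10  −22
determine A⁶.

tr A = 1 and det A = −6, so the characteristic polynomial is λ² − (1)λ + (−6) with roots −2 and 3.
Eigenvectors give P = [[2, 5], [−1, −2]] with P⁻¹ = [[−2, −5], [1, 2]], and A = P·diag(−2, 3)·P⁻¹.
Then A⁶ = P·diag(64, 729)·P⁻¹ = [[128, 3645], [−64, −1458]] · [[−2, −5], [1, 2]] = [[3389, 6650], [−1330, −2596]].

[[3389, 6650], [−1330, −2596]]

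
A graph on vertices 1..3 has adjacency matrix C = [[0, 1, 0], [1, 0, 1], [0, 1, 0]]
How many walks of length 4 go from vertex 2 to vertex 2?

The number of length-4 walks from vertex 2 to vertex 2 is entry (2,2) of C⁴, where C is the adjacency matrix.
C² = [[1, 0, 1], [0, 2, 0], [1, 0, 1]]
C³ = [[0, 2, 0], [2, 0, 2], [0, 2, 0]]
C⁴ = [[2, 0, 2], [0, 4, 0], [2, 0, 2]]

4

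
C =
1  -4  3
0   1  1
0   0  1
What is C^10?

C = I + N where N = [[0, -4, 3], [0, 0, 1], [0, 0, 0]] is strictly upper-triangular, so N^3 = 0.
(I + N)^10 = I + 10·N + 45·N^2 = [[1, -40, -150], [0, 1, 10], [0, 0, 1]].

[[1, -40, -150], [0, 1, 10], [0, 0, 1]]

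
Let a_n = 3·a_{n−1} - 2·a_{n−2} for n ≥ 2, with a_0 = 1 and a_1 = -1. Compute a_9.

With companion matrix B = [[3, -2], [1, 0]], [a_n, a_{n−1}]ᵀ = B·[a_{n−1}, a_{n−2}]ᵀ, so [a_9, a_8]ᵀ = B⁸·[a_1, a_0]ᵀ.
B⁸ = [[511, -510], [255, -254]], giving [a_9, a_8]ᵀ = [[-1021], [-509]].

-1021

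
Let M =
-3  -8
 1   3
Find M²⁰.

[[1, 0], [0, 1]]

M² = I (check: tr M = 0 and det M = -1), so M²⁰ = I since 20 is even.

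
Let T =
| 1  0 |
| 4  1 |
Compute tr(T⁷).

T = I + N where N = [[0, 0], [4, 0]] is strictly lower-triangular, so N² = 0.
(I + N)⁷ = I + 7·N = [[1, 0], [28, 1]].

2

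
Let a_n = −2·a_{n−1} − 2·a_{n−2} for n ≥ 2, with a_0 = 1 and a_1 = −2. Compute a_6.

−8

With companion matrix B = [[−2, −2], [1, 0]], [a_n, a_{n−1}]ᵀ = B·[a_{n−1}, a_{n−2}]ᵀ, so [a_6, a_5]ᵀ = B^5·[a_1, a_0]ᵀ.
B^5 = [[8, 8], [−4, 0]], giving [a_6, a_5]ᵀ = [[−8], [8]].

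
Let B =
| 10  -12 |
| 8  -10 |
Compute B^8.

[[256, 0], [0, 256]]

tr B = 0 and det B = -4, so the characteristic polynomial is λ² − (0)λ + (-4) with roots 2 and -2.
Eigenvectors give P = [[3, 1], [2, 1]] with P⁻¹ = [[1, -1], [-2, 3]], and B = P·diag(2, -2)·P⁻¹.
Then B^8 = P·diag(256, 256)·P⁻¹ = [[768, 256], [512, 256]] · [[1, -1], [-2, 3]] = [[256, 0], [0, 256]].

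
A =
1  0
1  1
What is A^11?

[[1, 0], [11, 1]]

A = I + N where N = [[0, 0], [1, 0]] is strictly lower-triangular, so N^2 = 0.
(I + N)^11 = I + 11·N = [[1, 0], [11, 1]].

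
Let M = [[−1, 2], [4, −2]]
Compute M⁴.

[[153, −126], [−252, 216]]

M² = [[9, −6], [−12, 12]]
M³ = [[−33, 30], [60, −48]]
M⁴ = [[153, −126], [−252, 216]]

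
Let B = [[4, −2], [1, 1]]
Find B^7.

tr B = 5 and det B = 6, so the characteristic polynomial is λ² − (5)λ + (6) with roots 3 and 2.
Eigenvectors give P = [[2, 1], [1, 1]] with P⁻¹ = [[1, −1], [−1, 2]], and B = P·diag(3, 2)·P⁻¹.
Then B^7 = P·diag(2187, 128)·P⁻¹ = [[4374, 128], [2187, 128]] · [[1, −1], [−1, 2]] = [[4246, −4118], [2059, −1931]].

[[4246, −4118], [2059, −1931]]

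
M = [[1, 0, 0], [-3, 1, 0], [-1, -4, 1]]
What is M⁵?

M = I + N where N = [[0, 0, 0], [-3, 0, 0], [-1, -4, 0]] is strictly lower-triangular, so N³ = 0.
(I + N)⁵ = I + 5·N + 10·N² = [[1, 0, 0], [-15, 1, 0], [115, -20, 1]].

[[1, 0, 0], [-15, 1, 0], [115, -20, 1]]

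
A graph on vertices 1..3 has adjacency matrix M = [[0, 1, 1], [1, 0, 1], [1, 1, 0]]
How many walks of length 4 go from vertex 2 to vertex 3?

5

The number of length-4 walks from vertex 2 to vertex 3 is entry (2,3) of M^4, where M is the adjacency matrix.
M^2 = [[2, 1, 1], [1, 2, 1], [1, 1, 2]]
M^3 = [[2, 3, 3], [3, 2, 3], [3, 3, 2]]
M^4 = [[6, 5, 5], [5, 6, 5], [5, 5, 6]]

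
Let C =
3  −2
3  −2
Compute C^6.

C² = C (a projection; rank 1, trace 1), so C^6 = C.

[[3, −2], [3, −2]]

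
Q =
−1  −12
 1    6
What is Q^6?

[[−1931, −7980], [665, 2724]]

tr Q = 5 and det Q = 6, so the characteristic polynomial is λ² − (5)λ + (6) with roots 3 and 2.
Eigenvectors give P = [[3, −4], [−1, 1]] with P⁻¹ = [[−1, −4], [−1, −3]], and Q = P·diag(3, 2)·P⁻¹.
Then Q^6 = P·diag(729, 64)·P⁻¹ = [[2187, −256], [−729, 64]] · [[−1, −4], [−1, −3]] = [[−1931, −7980], [665, 2724]].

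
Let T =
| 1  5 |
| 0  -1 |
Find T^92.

T² = I (check: tr T = 0 and det T = -1), so T^92 = I since 92 is even.

[[1, 0], [0, 1]]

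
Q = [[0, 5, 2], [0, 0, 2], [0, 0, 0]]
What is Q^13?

Q is strictly triangular, hence nilpotent: Q^3 = 0, so Q^13 = 0.

[[0, 0, 0], [0, 0, 0], [0, 0, 0]]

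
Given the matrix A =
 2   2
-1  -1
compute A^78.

A² = A (a projection; rank 1, trace 1), so A^78 = A.

[[2, 2], [-1, -1]]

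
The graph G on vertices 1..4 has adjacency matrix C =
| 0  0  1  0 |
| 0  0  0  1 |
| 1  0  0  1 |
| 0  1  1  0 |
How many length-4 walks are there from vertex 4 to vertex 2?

The number of length-4 walks from vertex 4 to vertex 2 is entry (4,2) of C^4, where C is the adjacency matrix.
C^2 = [[1, 0, 0, 1], [0, 1, 1, 0], [0, 1, 2, 0], [1, 0, 0, 2]]
C^3 = [[0, 1, 2, 0], [1, 0, 0, 2], [2, 0, 0, 3], [0, 2, 3, 0]]
C^4 = [[2, 0, 0, 3], [0, 2, 3, 0], [0, 3, 5, 0], [3, 0, 0, 5]]

0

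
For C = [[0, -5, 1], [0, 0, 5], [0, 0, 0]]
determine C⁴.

C is strictly triangular, hence nilpotent: C³ = 0, so C⁴ = 0.

[[0, 0, 0], [0, 0, 0], [0, 0, 0]]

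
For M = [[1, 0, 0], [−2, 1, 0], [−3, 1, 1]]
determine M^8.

M = I + N where N = [[0, 0, 0], [−2, 0, 0], [−3, 1, 0]] is strictly lower-triangular, so N^3 = 0.
(I + N)^8 = I + 8·N + 28·N^2 = [[1, 0, 0], [−16, 1, 0], [−80, 8, 1]].

[[1, 0, 0], [−16, 1, 0], [−80, 8, 1]]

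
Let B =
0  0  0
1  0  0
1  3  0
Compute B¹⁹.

B is strictly triangular, hence nilpotent: B³ = 0, so B¹⁹ = 0.

[[0, 0, 0], [0, 0, 0], [0, 0, 0]]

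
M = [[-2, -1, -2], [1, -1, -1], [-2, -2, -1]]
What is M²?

[[7, 7, 7], [-1, 2, 0], [4, 6, 7]]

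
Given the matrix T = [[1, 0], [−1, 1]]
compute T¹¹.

[[1, 0], [−11, 1]]

T = I + N where N = [[0, 0], [−1, 0]] is strictly lower-triangular, so N² = 0.
(I + N)¹¹ = I + 11·N = [[1, 0], [−11, 1]].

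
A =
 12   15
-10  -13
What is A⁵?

[[582, 825], [-550, -793]]

tr A = -1 and det A = -6, so the characteristic polynomial is λ² − (-1)λ + (-6) with roots -3 and 2.
Eigenvectors give P = [[-1, 3], [1, -2]] with P⁻¹ = [[2, 3], [1, 1]], and A = P·diag(-3, 2)·P⁻¹.
Then A⁵ = P·diag(-243, 32)·P⁻¹ = [[243, 96], [-243, -64]] · [[2, 3], [1, 1]] = [[582, 825], [-550, -793]].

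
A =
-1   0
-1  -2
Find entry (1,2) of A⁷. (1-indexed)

0

tr A = -3 and det A = 2, so the characteristic polynomial is λ² − (-3)λ + (2) with roots -1 and -2.
Eigenvectors give P = [[-1, 0], [1, 1]] with P⁻¹ = [[-1, 0], [1, 1]], and A = P·diag(-1, -2)·P⁻¹.
Then A⁷ = P·diag(-1, -128)·P⁻¹ = [[1, 0], [-1, -128]] · [[-1, 0], [1, 1]] = [[-1, 0], [-127, -128]].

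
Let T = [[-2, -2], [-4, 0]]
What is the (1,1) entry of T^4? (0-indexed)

96

T^2 = [[12, 4], [8, 8]]
T^3 = [[-40, -24], [-48, -16]]
T^4 = [[176, 80], [160, 96]]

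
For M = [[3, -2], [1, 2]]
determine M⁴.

[[-1, -90], [45, -46]]

M² = [[7, -10], [5, 2]]
M³ = [[11, -34], [17, -6]]
M⁴ = [[-1, -90], [45, -46]]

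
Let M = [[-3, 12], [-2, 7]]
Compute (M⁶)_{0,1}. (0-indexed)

4368

tr M = 4 and det M = 3, so the characteristic polynomial is λ² − (4)λ + (3) with roots 1 and 3.
Eigenvectors give P = [[3, 2], [1, 1]] with P⁻¹ = [[1, -2], [-1, 3]], and M = P·diag(1, 3)·P⁻¹.
Then M⁶ = P·diag(1, 729)·P⁻¹ = [[3, 1458], [1, 729]] · [[1, -2], [-1, 3]] = [[-1455, 4368], [-728, 2185]].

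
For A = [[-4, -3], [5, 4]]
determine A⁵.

A² = I (check: tr A = 0 and det A = -1), so A⁵ = A since 5 is odd.

[[-4, -3], [5, 4]]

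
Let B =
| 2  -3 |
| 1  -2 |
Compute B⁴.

[[1, 0], [0, 1]]

B² = I (check: tr B = 0 and det B = -1), so B⁴ = I since 4 is even.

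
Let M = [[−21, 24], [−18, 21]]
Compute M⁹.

[[−137781, 157464], [−118098, 137781]]

tr M = 0 and det M = −9, so the characteristic polynomial is λ² − (0)λ + (−9) with roots −3 and 3.
Eigenvectors give P = [[4, 1], [3, 1]] with P⁻¹ = [[1, −1], [−3, 4]], and M = P·diag(−3, 3)·P⁻¹.
Then M⁹ = P·diag(−19683, 19683)·P⁻¹ = [[−78732, 19683], [−59049, 19683]] · [[1, −1], [−3, 4]] = [[−137781, 157464], [−118098, 137781]].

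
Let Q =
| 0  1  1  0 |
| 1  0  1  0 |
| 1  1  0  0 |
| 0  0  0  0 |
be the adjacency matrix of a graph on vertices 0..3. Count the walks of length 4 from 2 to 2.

The number of length-4 walks from vertex 2 to vertex 2 is entry (2,2) of Q^4, where Q is the adjacency matrix.
Q^2 = [[2, 1, 1, 0], [1, 2, 1, 0], [1, 1, 2, 0], [0, 0, 0, 0]]
Q^3 = [[2, 3, 3, 0], [3, 2, 3, 0], [3, 3, 2, 0], [0, 0, 0, 0]]
Q^4 = [[6, 5, 5, 0], [5, 6, 5, 0], [5, 5, 6, 0], [0, 0, 0, 0]]

6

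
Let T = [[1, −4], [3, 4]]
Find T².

[[−11, −20], [15, 4]]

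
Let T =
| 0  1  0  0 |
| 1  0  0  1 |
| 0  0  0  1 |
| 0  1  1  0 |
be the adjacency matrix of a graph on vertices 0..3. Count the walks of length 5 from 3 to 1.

The number of length-5 walks from vertex 3 to vertex 1 is entry (3,1) of T⁵, where T is the adjacency matrix.
T² = [[1, 0, 0, 1], [0, 2, 1, 0], [0, 1, 1, 0], [1, 0, 0, 2]]
T³ = [[0, 2, 1, 0], [2, 0, 0, 3], [1, 0, 0, 2], [0, 3, 2, 0]]
T⁴ = [[2, 0, 0, 3], [0, 5, 3, 0], [0, 3, 2, 0], [3, 0, 0, 5]]
T⁵ = [[0, 5, 3, 0], [5, 0, 0, 8], [3, 0, 0, 5], [0, 8, 5, 0]]

8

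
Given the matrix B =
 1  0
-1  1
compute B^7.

B = I + N where N = [[0, 0], [-1, 0]] is strictly lower-triangular, so N^2 = 0.
(I + N)^7 = I + 7·N = [[1, 0], [-7, 1]].

[[1, 0], [-7, 1]]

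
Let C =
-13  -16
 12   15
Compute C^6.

tr C = 2 and det C = -3, so the characteristic polynomial is λ² − (2)λ + (-3) with roots 3 and -1.
Eigenvectors give P = [[-1, 4], [1, -3]] with P⁻¹ = [[3, 4], [1, 1]], and C = P·diag(3, -1)·P⁻¹.
Then C^6 = P·diag(729, 1)·P⁻¹ = [[-729, 4], [729, -3]] · [[3, 4], [1, 1]] = [[-2183, -2912], [2184, 2913]].

[[-2183, -2912], [2184, 2913]]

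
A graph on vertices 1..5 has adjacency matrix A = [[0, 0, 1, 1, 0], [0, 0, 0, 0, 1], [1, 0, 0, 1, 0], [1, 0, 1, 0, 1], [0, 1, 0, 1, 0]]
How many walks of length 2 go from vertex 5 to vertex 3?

1

The number of length-2 walks from vertex 5 to vertex 3 is entry (5,3) of A^2, where A is the adjacency matrix.
A^2 = [[2, 0, 1, 1, 1], [0, 1, 0, 1, 0], [1, 0, 2, 1, 1], [1, 1, 1, 3, 0], [1, 0, 1, 0, 2]]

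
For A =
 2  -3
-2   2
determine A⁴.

A² = [[10, -12], [-8, 10]]
A³ = [[44, -54], [-36, 44]]
A⁴ = [[196, -240], [-160, 196]]

[[196, -240], [-160, 196]]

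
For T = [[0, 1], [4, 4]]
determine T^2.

[[4, 4], [16, 20]]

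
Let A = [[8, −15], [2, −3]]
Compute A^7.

[[12482, −30885], [4118, −10167]]

tr A = 5 and det A = 6, so the characteristic polynomial is λ² − (5)λ + (6) with roots 2 and 3.
Eigenvectors give P = [[−5, 3], [−2, 1]] with P⁻¹ = [[1, −3], [2, −5]], and A = P·diag(2, 3)·P⁻¹.
Then A^7 = P·diag(128, 2187)·P⁻¹ = [[−640, 6561], [−256, 2187]] · [[1, −3], [2, −5]] = [[12482, −30885], [4118, −10167]].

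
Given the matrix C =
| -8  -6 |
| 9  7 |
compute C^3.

tr C = -1 and det C = -2, so the characteristic polynomial is λ² − (-1)λ + (-2) with roots -2 and 1.
Eigenvectors give P = [[-1, -2], [1, 3]] with P⁻¹ = [[-3, -2], [1, 1]], and C = P·diag(-2, 1)·P⁻¹.
Then C^3 = P·diag(-8, 1)·P⁻¹ = [[8, -2], [-8, 3]] · [[-3, -2], [1, 1]] = [[-26, -18], [27, 19]].

[[-26, -18], [27, 19]]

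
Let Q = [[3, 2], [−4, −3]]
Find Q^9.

Q² = I (check: tr Q = 0 and det Q = −1), so Q^9 = Q since 9 is odd.

[[3, 2], [−4, −3]]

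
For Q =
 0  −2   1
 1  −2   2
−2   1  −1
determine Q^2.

[[−4, 5, −5], [−6, 4, −5], [3, 1, 1]]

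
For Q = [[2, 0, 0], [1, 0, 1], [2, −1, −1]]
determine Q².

[[4, 0, 0], [4, −1, −1], [1, 1, 0]]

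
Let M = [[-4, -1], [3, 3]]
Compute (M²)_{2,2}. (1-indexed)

6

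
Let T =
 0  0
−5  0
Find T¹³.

[[0, 0], [0, 0]]

T is strictly triangular, hence nilpotent: T² = 0, so T¹³ = 0.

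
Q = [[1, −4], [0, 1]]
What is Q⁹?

Q = I + N where N = [[0, −4], [0, 0]] is strictly upper-triangular, so N² = 0.
(I + N)⁹ = I + 9·N = [[1, −36], [0, 1]].

[[1, −36], [0, 1]]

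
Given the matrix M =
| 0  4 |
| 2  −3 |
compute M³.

M² = [[8, −12], [−6, 17]]
M³ = [[−24, 68], [34, −75]]

[[−24, 68], [34, −75]]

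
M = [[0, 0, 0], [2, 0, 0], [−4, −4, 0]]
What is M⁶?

M is strictly triangular, hence nilpotent: M³ = 0, so M⁶ = 0.

[[0, 0, 0], [0, 0, 0], [0, 0, 0]]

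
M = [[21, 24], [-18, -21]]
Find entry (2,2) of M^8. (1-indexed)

6561

tr M = 0 and det M = -9, so the characteristic polynomial is λ² − (0)λ + (-9) with roots 3 and -3.
Eigenvectors give P = [[-4, 1], [3, -1]] with P⁻¹ = [[-1, -1], [-3, -4]], and M = P·diag(3, -3)·P⁻¹.
Then M^8 = P·diag(6561, 6561)·P⁻¹ = [[-26244, 6561], [19683, -6561]] · [[-1, -1], [-3, -4]] = [[6561, 0], [0, 6561]].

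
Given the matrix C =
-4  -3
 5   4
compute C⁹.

[[-4, -3], [5, 4]]

C² = I (check: tr C = 0 and det C = -1), so C⁹ = C since 9 is odd.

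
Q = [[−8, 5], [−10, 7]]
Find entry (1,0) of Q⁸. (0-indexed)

tr Q = −1 and det Q = −6, so the characteristic polynomial is λ² − (−1)λ + (−6) with roots −3 and 2.
Eigenvectors give P = [[1, −1], [1, −2]] with P⁻¹ = [[2, −1], [1, −1]], and Q = P·diag(−3, 2)·P⁻¹.
Then Q⁸ = P·diag(6561, 256)·P⁻¹ = [[6561, −256], [6561, −512]] · [[2, −1], [1, −1]] = [[12866, −6305], [12610, −6049]].

12610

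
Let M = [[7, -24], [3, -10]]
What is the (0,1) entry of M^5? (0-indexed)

-744

tr M = -3 and det M = 2, so the characteristic polynomial is λ² − (-3)λ + (2) with roots -1 and -2.
Eigenvectors give P = [[3, -8], [1, -3]] with P⁻¹ = [[3, -8], [1, -3]], and M = P·diag(-1, -2)·P⁻¹.
Then M^5 = P·diag(-1, -32)·P⁻¹ = [[-3, 256], [-1, 96]] · [[3, -8], [1, -3]] = [[247, -744], [93, -280]].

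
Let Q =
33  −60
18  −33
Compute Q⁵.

[[2673, −4860], [1458, −2673]]

tr Q = 0 and det Q = −9, so the characteristic polynomial is λ² − (0)λ + (−9) with roots −3 and 3.
Eigenvectors give P = [[−5, −2], [−3, −1]] with P⁻¹ = [[1, −2], [−3, 5]], and Q = P·diag(−3, 3)·P⁻¹.
Then Q⁵ = P·diag(−243, 243)·P⁻¹ = [[1215, −486], [729, −243]] · [[1, −2], [−3, 5]] = [[2673, −4860], [1458, −2673]].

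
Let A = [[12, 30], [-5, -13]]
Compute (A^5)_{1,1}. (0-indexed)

-793

tr A = -1 and det A = -6, so the characteristic polynomial is λ² − (-1)λ + (-6) with roots 2 and -3.
Eigenvectors give P = [[-3, 2], [1, -1]] with P⁻¹ = [[-1, -2], [-1, -3]], and A = P·diag(2, -3)·P⁻¹.
Then A^5 = P·diag(32, -243)·P⁻¹ = [[-96, -486], [32, 243]] · [[-1, -2], [-1, -3]] = [[582, 1650], [-275, -793]].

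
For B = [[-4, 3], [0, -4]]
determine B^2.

[[16, -24], [0, 16]]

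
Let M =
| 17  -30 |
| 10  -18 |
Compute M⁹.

[[61097, -121170], [40390, -80268]]

tr M = -1 and det M = -6, so the characteristic polynomial is λ² − (-1)λ + (-6) with roots 2 and -3.
Eigenvectors give P = [[2, -3], [1, -2]] with P⁻¹ = [[2, -3], [1, -2]], and M = P·diag(2, -3)·P⁻¹.
Then M⁹ = P·diag(512, -19683)·P⁻¹ = [[1024, 59049], [512, 39366]] · [[2, -3], [1, -2]] = [[61097, -121170], [40390, -80268]].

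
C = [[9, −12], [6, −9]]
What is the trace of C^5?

0

tr C = 0 and det C = −9, so the characteristic polynomial is λ² − (0)λ + (−9) with roots −3 and 3.
Eigenvectors give P = [[−1, 2], [−1, 1]] with P⁻¹ = [[1, −2], [1, −1]], and C = P·diag(−3, 3)·P⁻¹.
Then C^5 = P·diag(−243, 243)·P⁻¹ = [[243, 486], [243, 243]] · [[1, −2], [1, −1]] = [[729, −972], [486, −729]].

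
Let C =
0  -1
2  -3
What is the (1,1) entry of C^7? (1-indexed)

tr C = -3 and det C = 2, so the characteristic polynomial is λ² − (-3)λ + (2) with roots -1 and -2.
Eigenvectors give P = [[1, 1], [1, 2]] with P⁻¹ = [[2, -1], [-1, 1]], and C = P·diag(-1, -2)·P⁻¹.
Then C^7 = P·diag(-1, -128)·P⁻¹ = [[-1, -128], [-1, -256]] · [[2, -1], [-1, 1]] = [[126, -127], [254, -255]].

126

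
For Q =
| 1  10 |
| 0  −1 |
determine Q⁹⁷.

[[1, 10], [0, −1]]

Q² = I (check: tr Q = 0 and det Q = −1), so Q⁹⁷ = Q since 97 is odd.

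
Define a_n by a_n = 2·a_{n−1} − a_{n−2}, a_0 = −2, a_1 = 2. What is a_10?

38

With companion matrix T = [[2, −1], [1, 0]], [a_n, a_{n−1}]ᵀ = T·[a_{n−1}, a_{n−2}]ᵀ, so [a_10, a_9]ᵀ = T⁹·[a_1, a_0]ᵀ.
T⁹ = [[10, −9], [9, −8]], giving [a_10, a_9]ᵀ = [[38], [34]].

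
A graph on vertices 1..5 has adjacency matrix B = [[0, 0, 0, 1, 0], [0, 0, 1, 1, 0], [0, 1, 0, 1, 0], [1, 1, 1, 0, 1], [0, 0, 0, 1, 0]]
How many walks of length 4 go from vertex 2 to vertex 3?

The number of length-4 walks from vertex 2 to vertex 3 is entry (2,3) of B^4, where B is the adjacency matrix.
B^2 = [[1, 1, 1, 0, 1], [1, 2, 1, 1, 1], [1, 1, 2, 1, 1], [0, 1, 1, 4, 0], [1, 1, 1, 0, 1]]
B^3 = [[0, 1, 1, 4, 0], [1, 2, 3, 5, 1], [1, 3, 2, 5, 1], [4, 5, 5, 2, 4], [0, 1, 1, 4, 0]]
B^4 = [[4, 5, 5, 2, 4], [5, 8, 7, 7, 5], [5, 7, 8, 7, 5], [2, 7, 7, 18, 2], [4, 5, 5, 2, 4]]

7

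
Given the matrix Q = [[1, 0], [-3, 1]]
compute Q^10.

[[1, 0], [-30, 1]]

Q = I + N where N = [[0, 0], [-3, 0]] is strictly lower-triangular, so N^2 = 0.
(I + N)^10 = I + 10·N = [[1, 0], [-30, 1]].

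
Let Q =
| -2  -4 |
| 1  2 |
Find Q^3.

[[0, 0], [0, 0]]

Q^2 = [[0, 0], [0, 0]]
Q^3 = [[0, 0], [0, 0]]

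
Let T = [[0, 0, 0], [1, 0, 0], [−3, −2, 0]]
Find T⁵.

[[0, 0, 0], [0, 0, 0], [0, 0, 0]]

T is strictly triangular, hence nilpotent: T³ = 0, so T⁵ = 0.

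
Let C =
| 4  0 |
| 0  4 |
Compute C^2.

[[16, 0], [0, 16]]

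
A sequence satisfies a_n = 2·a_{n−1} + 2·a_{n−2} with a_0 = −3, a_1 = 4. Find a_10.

12064

With companion matrix C = [[2, 2], [1, 0]], [a_n, a_{n−1}]ᵀ = C·[a_{n−1}, a_{n−2}]ᵀ, so [a_10, a_9]ᵀ = C^9·[a_1, a_0]ᵀ.
C^9 = [[6688, 4896], [2448, 1792]], giving [a_10, a_9]ᵀ = [[12064], [4416]].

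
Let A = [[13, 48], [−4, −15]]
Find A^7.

[[6565, 26256], [−2188, −8751]]

tr A = −2 and det A = −3, so the characteristic polynomial is λ² − (−2)λ + (−3) with roots 1 and −3.
Eigenvectors give P = [[−4, −3], [1, 1]] with P⁻¹ = [[−1, −3], [1, 4]], and A = P·diag(1, −3)·P⁻¹.
Then A^7 = P·diag(1, −2187)·P⁻¹ = [[−4, 6561], [1, −2187]] · [[−1, −3], [1, 4]] = [[6565, 26256], [−2188, −8751]].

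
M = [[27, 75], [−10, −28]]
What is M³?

[[183, 525], [−70, −202]]

tr M = −1 and det M = −6, so the characteristic polynomial is λ² − (−1)λ + (−6) with roots 2 and −3.
Eigenvectors give P = [[−3, −5], [1, 2]] with P⁻¹ = [[−2, −5], [1, 3]], and M = P·diag(2, −3)·P⁻¹.
Then M³ = P·diag(8, −27)·P⁻¹ = [[−24, 135], [8, −54]] · [[−2, −5], [1, 3]] = [[183, 525], [−70, −202]].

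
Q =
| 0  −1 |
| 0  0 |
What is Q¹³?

[[0, 0], [0, 0]]

Q is strictly triangular, hence nilpotent: Q² = 0, so Q¹³ = 0.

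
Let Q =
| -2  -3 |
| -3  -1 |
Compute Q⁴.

[[250, 207], [207, 181]]

Q² = [[13, 9], [9, 10]]
Q³ = [[-53, -48], [-48, -37]]
Q⁴ = [[250, 207], [207, 181]]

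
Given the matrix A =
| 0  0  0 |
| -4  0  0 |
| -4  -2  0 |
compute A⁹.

[[0, 0, 0], [0, 0, 0], [0, 0, 0]]

A is strictly triangular, hence nilpotent: A³ = 0, so A⁹ = 0.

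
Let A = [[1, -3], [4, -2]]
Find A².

[[-11, 3], [-4, -8]]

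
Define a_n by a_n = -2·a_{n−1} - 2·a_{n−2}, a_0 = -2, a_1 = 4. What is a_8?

With companion matrix A = [[-2, -2], [1, 0]], [a_n, a_{n−1}]ᵀ = A·[a_{n−1}, a_{n−2}]ᵀ, so [a_8, a_7]ᵀ = A⁷·[a_1, a_0]ᵀ.
A⁷ = [[0, 16], [-8, -16]], giving [a_8, a_7]ᵀ = [[-32], [0]].

-32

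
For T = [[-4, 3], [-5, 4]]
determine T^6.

[[1, 0], [0, 1]]

T² = I (check: tr T = 0 and det T = -1), so T^6 = I since 6 is even.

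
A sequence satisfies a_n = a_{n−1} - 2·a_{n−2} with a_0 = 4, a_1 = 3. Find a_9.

-27

With companion matrix Q = [[1, -2], [1, 0]], [a_n, a_{n−1}]ᵀ = Q·[a_{n−1}, a_{n−2}]ᵀ, so [a_9, a_8]ᵀ = Q⁸·[a_1, a_0]ᵀ.
Q⁸ = [[-17, 6], [-3, -14]], giving [a_9, a_8]ᵀ = [[-27], [-65]].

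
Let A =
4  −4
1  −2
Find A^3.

[[40, −32], [8, −8]]

A^2 = [[12, −8], [2, 0]]
A^3 = [[40, −32], [8, −8]]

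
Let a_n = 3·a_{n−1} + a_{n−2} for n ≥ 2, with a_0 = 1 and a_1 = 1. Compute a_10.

55807

With companion matrix A = [[3, 1], [1, 0]], [a_n, a_{n−1}]ᵀ = A·[a_{n−1}, a_{n−2}]ᵀ, so [a_10, a_9]ᵀ = A⁹·[a_1, a_0]ᵀ.
A⁹ = [[42837, 12970], [12970, 3927]], giving [a_10, a_9]ᵀ = [[55807], [16897]].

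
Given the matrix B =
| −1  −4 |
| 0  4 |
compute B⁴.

[[1, −204], [0, 256]]

B² = [[1, −12], [0, 16]]
B³ = [[−1, −52], [0, 64]]
B⁴ = [[1, −204], [0, 256]]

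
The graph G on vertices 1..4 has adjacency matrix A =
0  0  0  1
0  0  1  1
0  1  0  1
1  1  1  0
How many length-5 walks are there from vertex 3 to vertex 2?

The number of length-5 walks from vertex 3 to vertex 2 is entry (3,2) of A⁵, where A is the adjacency matrix.
A² = [[1, 1, 1, 0], [1, 2, 1, 1], [1, 1, 2, 1], [0, 1, 1, 3]]
A³ = [[0, 1, 1, 3], [1, 2, 3, 4], [1, 3, 2, 4], [3, 4, 4, 2]]
A⁴ = [[3, 4, 4, 2], [4, 7, 6, 6], [4, 6, 7, 6], [2, 6, 6, 11]]
A⁵ = [[2, 6, 6, 11], [6, 12, 13, 17], [6, 13, 12, 17], [11, 17, 17, 14]]

13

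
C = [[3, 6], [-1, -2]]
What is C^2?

[[3, 6], [-1, -2]]

C² = C (a projection; rank 1, trace 1), so C^2 = C.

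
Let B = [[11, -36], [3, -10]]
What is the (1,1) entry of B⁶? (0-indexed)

-188

tr B = 1 and det B = -2, so the characteristic polynomial is λ² − (1)λ + (-2) with roots 2 and -1.
Eigenvectors give P = [[4, 3], [1, 1]] with P⁻¹ = [[1, -3], [-1, 4]], and B = P·diag(2, -1)·P⁻¹.
Then B⁶ = P·diag(64, 1)·P⁻¹ = [[256, 3], [64, 1]] · [[1, -3], [-1, 4]] = [[253, -756], [63, -188]].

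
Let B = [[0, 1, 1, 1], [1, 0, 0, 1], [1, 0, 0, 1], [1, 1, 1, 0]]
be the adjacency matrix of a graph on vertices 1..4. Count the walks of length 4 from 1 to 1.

The number of length-4 walks from vertex 1 to vertex 1 is entry (1,1) of B⁴, where B is the adjacency matrix.
B² = [[3, 1, 1, 2], [1, 2, 2, 1], [1, 2, 2, 1], [2, 1, 1, 3]]
B³ = [[4, 5, 5, 5], [5, 2, 2, 5], [5, 2, 2, 5], [5, 5, 5, 4]]
B⁴ = [[15, 9, 9, 14], [9, 10, 10, 9], [9, 10, 10, 9], [14, 9, 9, 15]]

15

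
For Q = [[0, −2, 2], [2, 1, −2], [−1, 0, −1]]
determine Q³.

Q² = [[−6, −2, 2], [4, −3, 4], [1, 2, −1]]
Q³ = [[−6, 10, −10], [−10, −11, 10], [5, 0, −1]]

[[−6, 10, −10], [−10, −11, 10], [5, 0, −1]]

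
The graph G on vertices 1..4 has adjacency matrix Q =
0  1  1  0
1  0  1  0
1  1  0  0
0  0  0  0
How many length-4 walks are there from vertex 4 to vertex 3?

0

The number of length-4 walks from vertex 4 to vertex 3 is entry (4,3) of Q⁴, where Q is the adjacency matrix.
Q² = [[2, 1, 1, 0], [1, 2, 1, 0], [1, 1, 2, 0], [0, 0, 0, 0]]
Q³ = [[2, 3, 3, 0], [3, 2, 3, 0], [3, 3, 2, 0], [0, 0, 0, 0]]
Q⁴ = [[6, 5, 5, 0], [5, 6, 5, 0], [5, 5, 6, 0], [0, 0, 0, 0]]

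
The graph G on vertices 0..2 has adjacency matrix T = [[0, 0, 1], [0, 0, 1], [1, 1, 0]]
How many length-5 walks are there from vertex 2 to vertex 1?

4

The number of length-5 walks from vertex 2 to vertex 1 is entry (2,1) of T⁵, where T is the adjacency matrix.
T² = [[1, 1, 0], [1, 1, 0], [0, 0, 2]]
T³ = [[0, 0, 2], [0, 0, 2], [2, 2, 0]]
T⁴ = [[2, 2, 0], [2, 2, 0], [0, 0, 4]]
T⁵ = [[0, 0, 4], [0, 0, 4], [4, 4, 0]]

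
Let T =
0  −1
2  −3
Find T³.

tr T = −3 and det T = 2, so the characteristic polynomial is λ² − (−3)λ + (2) with roots −1 and −2.
Eigenvectors give P = [[1, −1], [1, −2]] with P⁻¹ = [[2, −1], [1, −1]], and T = P·diag(−1, −2)·P⁻¹.
Then T³ = P·diag(−1, −8)·P⁻¹ = [[−1, 8], [−1, 16]] · [[2, −1], [1, −1]] = [[6, −7], [14, −15]].

[[6, −7], [14, −15]]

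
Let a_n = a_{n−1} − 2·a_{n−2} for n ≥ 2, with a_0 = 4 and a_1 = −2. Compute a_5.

With companion matrix B = [[1, −2], [1, 0]], [a_n, a_{n−1}]ᵀ = B·[a_{n−1}, a_{n−2}]ᵀ, so [a_5, a_4]ᵀ = B^4·[a_1, a_0]ᵀ.
B^4 = [[−1, 6], [−3, 2]], giving [a_5, a_4]ᵀ = [[26], [14]].

26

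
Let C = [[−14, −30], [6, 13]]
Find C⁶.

tr C = −1 and det C = −2, so the characteristic polynomial is λ² − (−1)λ + (−2) with roots 1 and −2.
Eigenvectors give P = [[−2, 5], [1, −2]] with P⁻¹ = [[2, 5], [1, 2]], and C = P·diag(1, −2)·P⁻¹.
Then C⁶ = P·diag(1, 64)·P⁻¹ = [[−2, 320], [1, −128]] · [[2, 5], [1, 2]] = [[316, 630], [−126, −251]].

[[316, 630], [−126, −251]]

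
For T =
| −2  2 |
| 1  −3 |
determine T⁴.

T² = [[6, −10], [−5, 11]]
T³ = [[−22, 42], [21, −43]]
T⁴ = [[86, −170], [−85, 171]]

[[86, −170], [−85, 171]]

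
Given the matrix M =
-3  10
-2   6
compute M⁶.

[[-251, 630], [-126, 316]]

tr M = 3 and det M = 2, so the characteristic polynomial is λ² − (3)λ + (2) with roots 2 and 1.
Eigenvectors give P = [[2, 5], [1, 2]] with P⁻¹ = [[-2, 5], [1, -2]], and M = P·diag(2, 1)·P⁻¹.
Then M⁶ = P·diag(64, 1)·P⁻¹ = [[128, 5], [64, 2]] · [[-2, 5], [1, -2]] = [[-251, 630], [-126, 316]].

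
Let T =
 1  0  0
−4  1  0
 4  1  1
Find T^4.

T = I + N where N = [[0, 0, 0], [−4, 0, 0], [4, 1, 0]] is strictly lower-triangular, so N^3 = 0.
(I + N)^4 = I + 4·N + 6·N^2 = [[1, 0, 0], [−16, 1, 0], [−8, 4, 1]].

[[1, 0, 0], [−16, 1, 0], [−8, 4, 1]]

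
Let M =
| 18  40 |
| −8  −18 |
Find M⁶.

tr M = 0 and det M = −4, so the characteristic polynomial is λ² − (0)λ + (−4) with roots 2 and −2.
Eigenvectors give P = [[5, −2], [−2, 1]] with P⁻¹ = [[1, 2], [2, 5]], and M = P·diag(2, −2)·P⁻¹.
Then M⁶ = P·diag(64, 64)·P⁻¹ = [[320, −128], [−128, 64]] · [[1, 2], [2, 5]] = [[64, 0], [0, 64]].

[[64, 0], [0, 64]]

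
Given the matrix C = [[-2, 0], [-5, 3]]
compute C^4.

tr C = 1 and det C = -6, so the characteristic polynomial is λ² − (1)λ + (-6) with roots -2 and 3.
Eigenvectors give P = [[-1, 0], [-1, -1]] with P⁻¹ = [[-1, 0], [1, -1]], and C = P·diag(-2, 3)·P⁻¹.
Then C^4 = P·diag(16, 81)·P⁻¹ = [[-16, 0], [-16, -81]] · [[-1, 0], [1, -1]] = [[16, 0], [-65, 81]].

[[16, 0], [-65, 81]]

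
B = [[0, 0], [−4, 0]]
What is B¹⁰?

B is strictly triangular, hence nilpotent: B² = 0, so B¹⁰ = 0.

[[0, 0], [0, 0]]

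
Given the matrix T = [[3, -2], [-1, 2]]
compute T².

[[11, -10], [-5, 6]]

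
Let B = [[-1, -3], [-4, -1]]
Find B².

[[13, 6], [8, 13]]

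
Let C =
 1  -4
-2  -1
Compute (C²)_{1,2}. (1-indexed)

0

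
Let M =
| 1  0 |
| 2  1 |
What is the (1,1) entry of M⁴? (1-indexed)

1

M = I + N where N = [[0, 0], [2, 0]] is strictly lower-triangular, so N² = 0.
(I + N)⁴ = I + 4·N = [[1, 0], [8, 1]].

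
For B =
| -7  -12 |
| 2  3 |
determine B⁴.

tr B = -4 and det B = 3, so the characteristic polynomial is λ² − (-4)λ + (3) with roots -3 and -1.
Eigenvectors give P = [[3, -2], [-1, 1]] with P⁻¹ = [[1, 2], [1, 3]], and B = P·diag(-3, -1)·P⁻¹.
Then B⁴ = P·diag(81, 1)·P⁻¹ = [[243, -2], [-81, 1]] · [[1, 2], [1, 3]] = [[241, 480], [-80, -159]].

[[241, 480], [-80, -159]]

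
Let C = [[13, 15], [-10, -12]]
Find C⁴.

[[211, 195], [-130, -114]]

tr C = 1 and det C = -6, so the characteristic polynomial is λ² − (1)λ + (-6) with roots 3 and -2.
Eigenvectors give P = [[3, -1], [-2, 1]] with P⁻¹ = [[1, 1], [2, 3]], and C = P·diag(3, -2)·P⁻¹.
Then C⁴ = P·diag(81, 16)·P⁻¹ = [[243, -16], [-162, 16]] · [[1, 1], [2, 3]] = [[211, 195], [-130, -114]].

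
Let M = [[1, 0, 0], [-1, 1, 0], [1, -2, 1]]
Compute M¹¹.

[[1, 0, 0], [-11, 1, 0], [121, -22, 1]]

M = I + N where N = [[0, 0, 0], [-1, 0, 0], [1, -2, 0]] is strictly lower-triangular, so N³ = 0.
(I + N)¹¹ = I + 11·N + 55·N² = [[1, 0, 0], [-11, 1, 0], [121, -22, 1]].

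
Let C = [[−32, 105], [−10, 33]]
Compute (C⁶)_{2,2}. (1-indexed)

4719

tr C = 1 and det C = −6, so the characteristic polynomial is λ² − (1)λ + (−6) with roots 3 and −2.
Eigenvectors give P = [[3, −7], [1, −2]] with P⁻¹ = [[−2, 7], [−1, 3]], and C = P·diag(3, −2)·P⁻¹.
Then C⁶ = P·diag(729, 64)·P⁻¹ = [[2187, −448], [729, −128]] · [[−2, 7], [−1, 3]] = [[−3926, 13965], [−1330, 4719]].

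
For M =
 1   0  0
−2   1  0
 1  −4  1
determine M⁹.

M = I + N where N = [[0, 0, 0], [−2, 0, 0], [1, −4, 0]] is strictly lower-triangular, so N³ = 0.
(I + N)⁹ = I + 9·N + 36·N² = [[1, 0, 0], [−18, 1, 0], [297, −36, 1]].

[[1, 0, 0], [−18, 1, 0], [297, −36, 1]]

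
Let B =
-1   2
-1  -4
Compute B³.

[[11, 38], [-19, -46]]

tr B = -5 and det B = 6, so the characteristic polynomial is λ² − (-5)λ + (6) with roots -3 and -2.
Eigenvectors give P = [[1, -2], [-1, 1]] with P⁻¹ = [[-1, -2], [-1, -1]], and B = P·diag(-3, -2)·P⁻¹.
Then B³ = P·diag(-27, -8)·P⁻¹ = [[-27, 16], [27, -8]] · [[-1, -2], [-1, -1]] = [[11, 38], [-19, -46]].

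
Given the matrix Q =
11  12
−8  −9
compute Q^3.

tr Q = 2 and det Q = −3, so the characteristic polynomial is λ² − (2)λ + (−3) with roots 3 and −1.
Eigenvectors give P = [[3, −1], [−2, 1]] with P⁻¹ = [[1, 1], [2, 3]], and Q = P·diag(3, −1)·P⁻¹.
Then Q^3 = P·diag(27, −1)·P⁻¹ = [[81, 1], [−54, −1]] · [[1, 1], [2, 3]] = [[83, 84], [−56, −57]].

[[83, 84], [−56, −57]]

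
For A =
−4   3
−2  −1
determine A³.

[[−10, 45], [−30, 35]]

A² = [[10, −15], [10, −5]]
A³ = [[−10, 45], [−30, 35]]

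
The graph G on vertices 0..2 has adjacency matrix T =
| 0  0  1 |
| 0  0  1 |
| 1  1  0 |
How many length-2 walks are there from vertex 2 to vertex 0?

0

The number of length-2 walks from vertex 2 to vertex 0 is entry (2,0) of T^2, where T is the adjacency matrix.
T^2 = [[1, 1, 0], [1, 1, 0], [0, 0, 2]]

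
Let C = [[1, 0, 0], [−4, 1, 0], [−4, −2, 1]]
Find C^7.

C = I + N where N = [[0, 0, 0], [−4, 0, 0], [−4, −2, 0]] is strictly lower-triangular, so N^3 = 0.
(I + N)^7 = I + 7·N + 21·N^2 = [[1, 0, 0], [−28, 1, 0], [140, −14, 1]].

[[1, 0, 0], [−28, 1, 0], [140, −14, 1]]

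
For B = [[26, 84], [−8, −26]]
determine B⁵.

tr B = 0 and det B = −4, so the characteristic polynomial is λ² − (0)λ + (−4) with roots −2 and 2.
Eigenvectors give P = [[−3, 7], [1, −2]] with P⁻¹ = [[2, 7], [1, 3]], and B = P·diag(−2, 2)·P⁻¹.
Then B⁵ = P·diag(−32, 32)·P⁻¹ = [[96, 224], [−32, −64]] · [[2, 7], [1, 3]] = [[416, 1344], [−128, −416]].

[[416, 1344], [−128, −416]]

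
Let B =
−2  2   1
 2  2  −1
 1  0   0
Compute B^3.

B^2 = [[9, 0, −4], [−1, 8, 0], [−2, 2, 1]]
B^3 = [[−22, 18, 9], [18, 14, −9], [9, 0, −4]]

[[−22, 18, 9], [18, 14, −9], [9, 0, −4]]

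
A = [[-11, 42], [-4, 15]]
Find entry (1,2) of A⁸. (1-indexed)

137760

tr A = 4 and det A = 3, so the characteristic polynomial is λ² − (4)λ + (3) with roots 3 and 1.
Eigenvectors give P = [[3, 7], [1, 2]] with P⁻¹ = [[-2, 7], [1, -3]], and A = P·diag(3, 1)·P⁻¹.
Then A⁸ = P·diag(6561, 1)·P⁻¹ = [[19683, 7], [6561, 2]] · [[-2, 7], [1, -3]] = [[-39359, 137760], [-13120, 45921]].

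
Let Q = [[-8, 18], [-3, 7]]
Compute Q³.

tr Q = -1 and det Q = -2, so the characteristic polynomial is λ² − (-1)λ + (-2) with roots -2 and 1.
Eigenvectors give P = [[3, -2], [1, -1]] with P⁻¹ = [[1, -2], [1, -3]], and Q = P·diag(-2, 1)·P⁻¹.
Then Q³ = P·diag(-8, 1)·P⁻¹ = [[-24, -2], [-8, -1]] · [[1, -2], [1, -3]] = [[-26, 54], [-9, 19]].

[[-26, 54], [-9, 19]]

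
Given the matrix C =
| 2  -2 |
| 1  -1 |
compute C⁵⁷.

[[2, -2], [1, -1]]

C² = C (a projection; rank 1, trace 1), so C⁵⁷ = C.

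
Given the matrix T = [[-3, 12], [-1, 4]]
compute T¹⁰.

[[-3, 12], [-1, 4]]

T² = T (a projection; rank 1, trace 1), so T¹⁰ = T.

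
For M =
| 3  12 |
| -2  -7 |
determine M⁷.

[[4371, 13116], [-2186, -6559]]

tr M = -4 and det M = 3, so the characteristic polynomial is λ² − (-4)λ + (3) with roots -1 and -3.
Eigenvectors give P = [[3, -2], [-1, 1]] with P⁻¹ = [[1, 2], [1, 3]], and M = P·diag(-1, -3)·P⁻¹.
Then M⁷ = P·diag(-1, -2187)·P⁻¹ = [[-3, 4374], [1, -2187]] · [[1, 2], [1, 3]] = [[4371, 13116], [-2186, -6559]].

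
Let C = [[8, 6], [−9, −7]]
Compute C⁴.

tr C = 1 and det C = −2, so the characteristic polynomial is λ² − (1)λ + (−2) with roots 2 and −1.
Eigenvectors give P = [[1, −2], [−1, 3]] with P⁻¹ = [[3, 2], [1, 1]], and C = P·diag(2, −1)·P⁻¹.
Then C⁴ = P·diag(16, 1)·P⁻¹ = [[16, −2], [−16, 3]] · [[3, 2], [1, 1]] = [[46, 30], [−45, −29]].

[[46, 30], [−45, −29]]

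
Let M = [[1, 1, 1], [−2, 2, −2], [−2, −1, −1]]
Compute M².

[[−3, 2, −2], [−2, 4, −4], [2, −3, 1]]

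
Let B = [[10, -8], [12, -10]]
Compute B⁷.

[[640, -512], [768, -640]]

tr B = 0 and det B = -4, so the characteristic polynomial is λ² − (0)λ + (-4) with roots -2 and 2.
Eigenvectors give P = [[-2, 1], [-3, 1]] with P⁻¹ = [[1, -1], [3, -2]], and B = P·diag(-2, 2)·P⁻¹.
Then B⁷ = P·diag(-128, 128)·P⁻¹ = [[256, 128], [384, 128]] · [[1, -1], [3, -2]] = [[640, -512], [768, -640]].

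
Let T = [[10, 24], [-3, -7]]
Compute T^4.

tr T = 3 and det T = 2, so the characteristic polynomial is λ² − (3)λ + (2) with roots 2 and 1.
Eigenvectors give P = [[-3, -8], [1, 3]] with P⁻¹ = [[-3, -8], [1, 3]], and T = P·diag(2, 1)·P⁻¹.
Then T^4 = P·diag(16, 1)·P⁻¹ = [[-48, -8], [16, 3]] · [[-3, -8], [1, 3]] = [[136, 360], [-45, -119]].

[[136, 360], [-45, -119]]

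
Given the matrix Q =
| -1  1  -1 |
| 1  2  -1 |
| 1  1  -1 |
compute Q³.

[[0, 2, -2], [2, 6, -2], [2, 2, 0]]

Q² = [[1, 0, 1], [0, 4, -2], [-1, 2, -1]]
Q³ = [[0, 2, -2], [2, 6, -2], [2, 2, 0]]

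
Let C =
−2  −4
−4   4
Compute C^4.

[[464, −416], [−416, 1088]]

C^2 = [[20, −8], [−8, 32]]
C^3 = [[−8, −112], [−112, 160]]
C^4 = [[464, −416], [−416, 1088]]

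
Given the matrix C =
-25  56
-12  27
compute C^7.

tr C = 2 and det C = -3, so the characteristic polynomial is λ² − (2)λ + (-3) with roots -1 and 3.
Eigenvectors give P = [[7, 2], [3, 1]] with P⁻¹ = [[1, -2], [-3, 7]], and C = P·diag(-1, 3)·P⁻¹.
Then C^7 = P·diag(-1, 2187)·P⁻¹ = [[-7, 4374], [-3, 2187]] · [[1, -2], [-3, 7]] = [[-13129, 30632], [-6564, 15315]].

[[-13129, 30632], [-6564, 15315]]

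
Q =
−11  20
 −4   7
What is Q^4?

[[401, −800], [160, −319]]

tr Q = −4 and det Q = 3, so the characteristic polynomial is λ² − (−4)λ + (3) with roots −3 and −1.
Eigenvectors give P = [[5, 2], [2, 1]] with P⁻¹ = [[1, −2], [−2, 5]], and Q = P·diag(−3, −1)·P⁻¹.
Then Q^4 = P·diag(81, 1)·P⁻¹ = [[405, 2], [162, 1]] · [[1, −2], [−2, 5]] = [[401, −800], [160, −319]].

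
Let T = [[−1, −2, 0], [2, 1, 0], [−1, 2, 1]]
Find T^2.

[[−3, 0, 0], [0, −3, 0], [4, 6, 1]]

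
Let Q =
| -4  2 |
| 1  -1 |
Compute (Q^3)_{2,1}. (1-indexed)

Q^2 = [[18, -10], [-5, 3]]
Q^3 = [[-82, 46], [23, -13]]

23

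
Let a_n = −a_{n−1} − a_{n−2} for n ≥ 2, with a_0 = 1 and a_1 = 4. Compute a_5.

−5

With companion matrix M = [[−1, −1], [1, 0]], [a_n, a_{n−1}]ᵀ = M·[a_{n−1}, a_{n−2}]ᵀ, so [a_5, a_4]ᵀ = M^4·[a_1, a_0]ᵀ.
M^4 = [[−1, −1], [1, 0]], giving [a_5, a_4]ᵀ = [[−5], [4]].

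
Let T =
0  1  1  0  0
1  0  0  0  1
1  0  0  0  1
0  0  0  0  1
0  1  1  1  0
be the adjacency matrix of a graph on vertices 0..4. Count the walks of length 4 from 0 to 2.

The number of length-4 walks from vertex 0 to vertex 2 is entry (0,2) of T^4, where T is the adjacency matrix.
T^2 = [[2, 0, 0, 0, 2], [0, 2, 2, 1, 0], [0, 2, 2, 1, 0], [0, 1, 1, 1, 0], [2, 0, 0, 0, 3]]
T^3 = [[0, 4, 4, 2, 0], [4, 0, 0, 0, 5], [4, 0, 0, 0, 5], [2, 0, 0, 0, 3], [0, 5, 5, 3, 0]]
T^4 = [[8, 0, 0, 0, 10], [0, 9, 9, 5, 0], [0, 9, 9, 5, 0], [0, 5, 5, 3, 0], [10, 0, 0, 0, 13]]

0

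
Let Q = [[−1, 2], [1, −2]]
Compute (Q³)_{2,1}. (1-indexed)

9

Q² = [[3, −6], [−3, 6]]
Q³ = [[−9, 18], [9, −18]]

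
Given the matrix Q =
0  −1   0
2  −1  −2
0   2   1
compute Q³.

Q² = [[−2, 1, 2], [−2, −5, 0], [4, 0, −3]]
Q³ = [[2, 5, 0], [−10, 7, 10], [0, −10, −3]]

[[2, 5, 0], [−10, 7, 10], [0, −10, −3]]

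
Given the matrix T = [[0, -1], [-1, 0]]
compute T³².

[[1, 0], [0, 1]]

T² = I (check: tr T = 0 and det T = -1), so T³² = I since 32 is even.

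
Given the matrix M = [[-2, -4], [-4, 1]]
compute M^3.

[[-56, -76], [-76, 1]]

M^2 = [[20, 4], [4, 17]]
M^3 = [[-56, -76], [-76, 1]]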